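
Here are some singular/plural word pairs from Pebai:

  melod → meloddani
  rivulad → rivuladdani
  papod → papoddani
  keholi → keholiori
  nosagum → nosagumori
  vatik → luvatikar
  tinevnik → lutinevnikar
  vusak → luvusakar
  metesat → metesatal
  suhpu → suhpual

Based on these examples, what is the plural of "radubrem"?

radubremori

keholi and vatik both have last vowel 'i' yet inflect differently (keholiori, luvatikar), so the last vowel is not what conditions the rule; the final letter is.
"radubrem" ends in -m. The one such stem in the data (nosagum → nosagumori) adds -ori, so the same rule applies.
The other patterns: stems ending in -d double the final consonant and add -ani; stems ending in -k add lu- … -ar around the stem; stems ending in -t or -u add -al.
So radubrem → radubremori.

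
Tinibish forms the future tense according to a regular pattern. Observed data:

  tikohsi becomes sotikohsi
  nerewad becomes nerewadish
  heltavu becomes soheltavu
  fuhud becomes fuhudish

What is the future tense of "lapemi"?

heltavu and fuhud both have last vowel 'u' yet inflect differently (soheltavu, fuhudish), so the last vowel is not what conditions the rule; whether the stem ends in a vowel or a consonant is.
"lapemi" ends in a vowel. The stems ending in a vowel (heltavu → soheltavu, tikohsi → sotikohsi) add the prefix so-.
So lapemi → solapemi.

solapemi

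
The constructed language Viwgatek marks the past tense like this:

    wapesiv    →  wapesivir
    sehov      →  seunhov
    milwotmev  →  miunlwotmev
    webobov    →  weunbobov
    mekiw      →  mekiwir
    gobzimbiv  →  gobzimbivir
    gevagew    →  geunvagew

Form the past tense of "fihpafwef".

gobzimbiv and webobov both end in -v yet inflect differently (gobzimbivir, weunbobov), so the final letter is not what conditions the rule; the last vowel is.
"fihpafwef" has last vowel 'e'. The stems whose last vowel is 'e' (milwotmev → miunlwotmev, gevagew → geunvagew) insert -un- after the first vowel.
The other pattern: stems whose last vowel is 'i' add -ir.
So fihpafwef → fiunhpafwef.

fiunhpafwef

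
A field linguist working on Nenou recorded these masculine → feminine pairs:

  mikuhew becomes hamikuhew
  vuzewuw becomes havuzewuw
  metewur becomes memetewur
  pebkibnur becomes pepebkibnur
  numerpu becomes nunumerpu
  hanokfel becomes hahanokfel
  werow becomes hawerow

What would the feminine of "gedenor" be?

gegedenor

vuzewuw and numerpu both have last vowel 'u' yet inflect differently (havuzewuw, nunumerpu), so the last vowel is not what conditions the rule; the final letter is.
"gedenor" ends in -r. The stems ending in -r (metewur → memetewur, pebkibnur → pepebkibnur) repeat the first consonant+vowel as a prefix.
The other pattern: stems ending in -w add the prefix ha-.
So gedenor → gegedenor.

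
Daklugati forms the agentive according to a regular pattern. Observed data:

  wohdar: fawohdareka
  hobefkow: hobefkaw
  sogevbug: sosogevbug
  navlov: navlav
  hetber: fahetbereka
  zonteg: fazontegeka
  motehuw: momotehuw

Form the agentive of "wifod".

motehuw and hobefkow both end in -w yet inflect differently (momotehuw, hobefkaw), so the final letter is not what conditions the rule; the last vowel is.
"wifod" has last vowel 'o'. The stems whose last vowel is 'o' (navlov → navlav, hobefkow → hobefkaw) change the last vowel to 'a'.
So wifod → wifad.

wifad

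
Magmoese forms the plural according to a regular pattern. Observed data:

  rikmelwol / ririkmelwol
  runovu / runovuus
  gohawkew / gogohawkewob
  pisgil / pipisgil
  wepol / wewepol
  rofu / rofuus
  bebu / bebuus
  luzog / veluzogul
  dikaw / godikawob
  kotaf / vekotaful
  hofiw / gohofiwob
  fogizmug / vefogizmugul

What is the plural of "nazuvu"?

nazuvuus

fogizmug and bebu both have last vowel 'u' yet inflect differently (vefogizmugul, bebuus), so the last vowel is not what conditions the rule; the final letter is.
"nazuvu" ends in -u. The stems ending in -u (bebu → bebuus, rofu → rofuus, runovu → runovuus) add -us.
So nazuvu → nazuvuus.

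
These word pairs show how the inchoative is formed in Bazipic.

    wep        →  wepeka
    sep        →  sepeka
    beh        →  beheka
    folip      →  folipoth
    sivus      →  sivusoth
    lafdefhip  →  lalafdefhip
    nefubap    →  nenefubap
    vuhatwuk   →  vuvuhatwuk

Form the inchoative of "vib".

vibeka

"vib" has 1 vowel. The stems with 1 vowel (wep → wepeka, sep → sepeka, beh → beheka) add -eka.
So vib → vibeka.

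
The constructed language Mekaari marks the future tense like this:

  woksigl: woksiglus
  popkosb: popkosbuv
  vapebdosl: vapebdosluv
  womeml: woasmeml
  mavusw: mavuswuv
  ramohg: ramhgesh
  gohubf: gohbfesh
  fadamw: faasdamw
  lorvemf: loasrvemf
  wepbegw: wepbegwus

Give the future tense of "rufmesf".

rufmesfuv

womeml and vapebdosl both end in -l yet inflect differently (woasmeml, vapebdosluv), so the final letter is not what conditions the rule; the second-to-last letter is.
"rufmesf" has second-to-last letter 's'. The stems whose second-to-last letter is 's' (vapebdosl → vapebdosluv, popkosb → popkosbuv, mavusw → mavuswuv) add -uv.
So rufmesf → rufmesfuv.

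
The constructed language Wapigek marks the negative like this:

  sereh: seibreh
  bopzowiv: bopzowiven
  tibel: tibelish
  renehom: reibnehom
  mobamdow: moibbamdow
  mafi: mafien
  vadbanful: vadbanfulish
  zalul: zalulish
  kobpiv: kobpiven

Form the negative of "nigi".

nigien

tibel and sereh both have last vowel 'e' yet inflect differently (tibelish, seibreh), so the last vowel is not what conditions the rule; the final letter is.
"nigi" ends in -i. The one such stem in the data (mafi → mafien) adds -en, so the same rule applies.
So nigi → nigien.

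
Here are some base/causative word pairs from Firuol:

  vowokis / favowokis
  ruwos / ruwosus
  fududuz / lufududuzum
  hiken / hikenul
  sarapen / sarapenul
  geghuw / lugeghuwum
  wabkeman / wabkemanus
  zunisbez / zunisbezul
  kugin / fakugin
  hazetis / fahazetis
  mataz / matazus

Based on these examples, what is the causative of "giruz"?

lugiruzum

"giruz" has last vowel 'u'. The stems whose last vowel is 'u' (fududuz → lufududuzum, geghuw → lugeghuwum) add lu- … -um around the stem.
The other patterns: stems whose last vowel is 'a' or 'o' add -us; stems whose last vowel is 'e' add -ul; stems whose last vowel is 'i' add the prefix fa-.
So giruz → lugiruzum.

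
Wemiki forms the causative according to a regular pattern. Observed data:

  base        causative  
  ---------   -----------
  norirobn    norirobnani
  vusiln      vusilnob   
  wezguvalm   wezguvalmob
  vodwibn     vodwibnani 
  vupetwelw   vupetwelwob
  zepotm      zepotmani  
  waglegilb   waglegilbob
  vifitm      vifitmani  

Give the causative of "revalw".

"revalw" has second-to-last letter 'l'. The stems whose second-to-last letter is 'l' (waglegilb → waglegilbob, vupetwelw → vupetwelwob, wezguvalm → wezguvalmob) add -ob.
So revalw → revalwob.

revalwob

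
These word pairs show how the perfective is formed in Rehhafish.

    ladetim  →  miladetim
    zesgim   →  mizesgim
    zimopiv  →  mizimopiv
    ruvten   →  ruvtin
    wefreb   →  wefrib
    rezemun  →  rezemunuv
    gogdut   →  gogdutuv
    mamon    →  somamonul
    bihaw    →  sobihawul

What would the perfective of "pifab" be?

sopifabul

ruvten and rezemun both end in -n yet inflect differently (ruvtin, rezemunuv), so the final letter is not what conditions the rule; the last vowel is.
"pifab" has last vowel 'a'. The one such stem in the data (bihaw → sobihawul) adds so- … -ul around the stem, so the same rule applies.
The other patterns: stems whose last vowel is 'i' add the prefix mi-; stems whose last vowel is 'e' change the last vowel to 'i'; stems whose last vowel is 'u' add -uv.
So pifab → sopifabul.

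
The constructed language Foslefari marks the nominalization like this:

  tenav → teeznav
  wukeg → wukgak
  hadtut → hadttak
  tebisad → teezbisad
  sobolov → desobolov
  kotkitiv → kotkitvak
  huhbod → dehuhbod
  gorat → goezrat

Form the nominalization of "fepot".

sobolov and tenav both end in -v yet inflect differently (desobolov, teeznav), so the final letter is not what conditions the rule; the last vowel is.
"fepot" has last vowel 'o'. The stems whose last vowel is 'o' (huhbod → dehuhbod, sobolov → desobolov) add the prefix de-.
So fepot → defepot.

defepot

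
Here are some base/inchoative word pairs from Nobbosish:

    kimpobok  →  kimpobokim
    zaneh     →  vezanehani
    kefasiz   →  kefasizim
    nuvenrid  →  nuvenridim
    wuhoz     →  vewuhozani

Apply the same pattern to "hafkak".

kefasiz and wuhoz both end in -z yet inflect differently (kefasizim, vewuhozani), so the final letter is not what conditions the rule; the number of vowels is.
"hafkak" has 2 vowels. The stems with 2 vowels (zaneh → vezanehani, wuhoz → vewuhozani) add ve- … -ani around the stem.
The other pattern: stems with 3 vowels add -im.
So hafkak → vehafkakani.

vehafkakani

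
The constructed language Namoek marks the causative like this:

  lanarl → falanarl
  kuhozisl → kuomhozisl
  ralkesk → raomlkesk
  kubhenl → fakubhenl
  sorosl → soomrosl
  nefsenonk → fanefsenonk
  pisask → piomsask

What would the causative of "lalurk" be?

"lalurk" has second-to-last letter 'r'. The one such stem in the data (lanarl → falanarl) adds the prefix fa-, so the same rule applies.
The other pattern: stems whose second-to-last letter is 's' insert -om- after the first vowel.
So lalurk → falalurk.

falalurk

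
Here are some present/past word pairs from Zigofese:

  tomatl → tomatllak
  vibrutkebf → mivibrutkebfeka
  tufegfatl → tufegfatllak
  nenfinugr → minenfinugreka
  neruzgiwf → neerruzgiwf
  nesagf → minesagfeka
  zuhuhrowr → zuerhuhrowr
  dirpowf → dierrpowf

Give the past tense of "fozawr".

zuhuhrowr and nenfinugr both end in -r yet inflect differently (zuerhuhrowr, minenfinugreka), so the final letter is not what conditions the rule; the second-to-last letter is.
"fozawr" has second-to-last letter 'w'. The stems whose second-to-last letter is 'w' (dirpowf → dierrpowf, zuhuhrowr → zuerhuhrowr, neruzgiwf → neerruzgiwf) insert -er- after the first vowel.
So fozawr → foerzawr.

foerzawr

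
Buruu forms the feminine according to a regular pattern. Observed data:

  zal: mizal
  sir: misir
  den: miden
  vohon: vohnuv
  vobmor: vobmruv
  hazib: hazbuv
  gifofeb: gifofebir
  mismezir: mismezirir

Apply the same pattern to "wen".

den and vohon both end in -n yet inflect differently (miden, vohnuv), so the final letter is not what conditions the rule; the number of vowels is.
"wen" has 1 vowel. The stems with 1 vowel (zal → mizal, sir → misir, den → miden) add the prefix mi-.
So wen → miwen.

miwen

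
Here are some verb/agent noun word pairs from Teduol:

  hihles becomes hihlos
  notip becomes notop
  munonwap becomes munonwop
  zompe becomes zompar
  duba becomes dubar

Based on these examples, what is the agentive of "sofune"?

"sofune" ends in a vowel. The stems ending in a vowel (zompe → zompar, duba → dubar) drop the final letter and add -ar.
The other pattern: stems ending in a consonant change the last vowel to 'o'.
So sofune → sofunar.

sofunar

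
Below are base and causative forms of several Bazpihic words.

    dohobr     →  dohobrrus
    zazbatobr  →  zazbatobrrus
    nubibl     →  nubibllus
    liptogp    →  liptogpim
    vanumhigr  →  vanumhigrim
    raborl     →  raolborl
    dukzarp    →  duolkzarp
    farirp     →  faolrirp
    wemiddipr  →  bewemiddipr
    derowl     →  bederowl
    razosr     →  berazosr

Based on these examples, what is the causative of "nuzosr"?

"nuzosr" has second-to-last letter 's'. The one such stem in the data (razosr → berazosr) adds the prefix be-, so the same rule applies.
So nuzosr → benuzosr.

benuzosr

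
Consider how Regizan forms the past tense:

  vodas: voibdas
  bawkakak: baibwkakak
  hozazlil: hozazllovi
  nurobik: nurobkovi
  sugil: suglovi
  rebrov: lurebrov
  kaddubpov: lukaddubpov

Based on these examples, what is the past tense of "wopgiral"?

woibpgiral

bawkakak and nurobik both end in -k yet inflect differently (baibwkakak, nurobkovi), so the final letter is not what conditions the rule; the last vowel is.
"wopgiral" has last vowel 'a'. The stems whose last vowel is 'a' (vodas → voibdas, bawkakak → baibwkakak) insert -ib- after the first vowel.
The other patterns: stems whose last vowel is 'i' delete the last vowel and add -ovi; stems whose last vowel is 'o' add the prefix lu-.
So wopgiral → woibpgiral.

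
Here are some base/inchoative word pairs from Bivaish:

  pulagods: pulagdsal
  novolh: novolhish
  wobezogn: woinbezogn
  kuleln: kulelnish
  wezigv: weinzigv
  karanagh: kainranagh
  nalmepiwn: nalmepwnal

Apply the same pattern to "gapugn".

gainpugn

"gapugn" has second-to-last letter 'g'. The stems whose second-to-last letter is 'g' (karanagh → kainranagh, wezigv → weinzigv, wobezogn → woinbezogn) insert -in- after the first vowel.
The other patterns: stems whose second-to-last letter is 'l' add -ish; stems whose second-to-last letter is 'd' or 'w' delete the last vowel and add -al.
So gapugn → gainpugn.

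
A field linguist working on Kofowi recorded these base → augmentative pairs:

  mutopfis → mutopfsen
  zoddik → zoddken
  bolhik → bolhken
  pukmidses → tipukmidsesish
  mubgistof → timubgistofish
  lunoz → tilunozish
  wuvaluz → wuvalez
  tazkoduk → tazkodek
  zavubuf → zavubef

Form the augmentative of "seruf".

seref

mutopfis and pukmidses both end in -s yet inflect differently (mutopfsen, tipukmidsesish), so the final letter is not what conditions the rule; the last vowel is.
"seruf" has last vowel 'u'. The stems whose last vowel is 'u' (wuvaluz → wuvalez, tazkoduk → tazkodek, zavubuf → zavubef) change the last vowel to 'e'.
The other patterns: stems whose last vowel is 'i' delete the last vowel and add -en; stems whose last vowel is 'e' or 'o' add ti- … -ish around the stem.
So seruf → seref.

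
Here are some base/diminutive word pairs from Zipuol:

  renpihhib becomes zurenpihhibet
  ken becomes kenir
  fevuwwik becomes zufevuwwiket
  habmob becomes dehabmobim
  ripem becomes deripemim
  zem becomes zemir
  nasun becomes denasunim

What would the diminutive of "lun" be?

ken and nasun both end in -n yet inflect differently (kenir, denasunim), so the final letter is not what conditions the rule; the number of vowels is.
"lun" has 1 vowel. The stems with 1 vowel (ken → kenir, zem → zemir) add -ir.
So lun → lunir.

lunir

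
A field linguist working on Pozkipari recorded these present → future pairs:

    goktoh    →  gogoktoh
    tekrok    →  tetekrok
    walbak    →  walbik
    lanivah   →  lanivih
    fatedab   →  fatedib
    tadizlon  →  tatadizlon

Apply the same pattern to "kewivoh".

goktoh and lanivah both end in -h yet inflect differently (gogoktoh, lanivih), so the final letter is not what conditions the rule; the last vowel is.
"kewivoh" has last vowel 'o'. The stems whose last vowel is 'o' (goktoh → gogoktoh, tadizlon → tatadizlon, tekrok → tetekrok) repeat the first consonant+vowel as a prefix.
So kewivoh → kekewivoh.

kekewivoh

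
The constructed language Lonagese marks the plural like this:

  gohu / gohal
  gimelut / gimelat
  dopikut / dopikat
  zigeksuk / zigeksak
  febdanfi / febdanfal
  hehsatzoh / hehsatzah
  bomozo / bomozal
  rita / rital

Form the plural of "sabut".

sabat

bomozo and hehsatzoh both have last vowel 'o' yet inflect differently (bomozal, hehsatzah), so the last vowel is not what conditions the rule; whether the stem ends in a vowel or a consonant is.
"sabut" ends in a consonant. The stems ending in a consonant (hehsatzoh → hehsatzah, zigeksuk → zigeksak, gimelut → gimelat) change the last vowel to 'a'.
The other pattern: stems ending in a vowel drop the final letter and add -al.
So sabut → sabat.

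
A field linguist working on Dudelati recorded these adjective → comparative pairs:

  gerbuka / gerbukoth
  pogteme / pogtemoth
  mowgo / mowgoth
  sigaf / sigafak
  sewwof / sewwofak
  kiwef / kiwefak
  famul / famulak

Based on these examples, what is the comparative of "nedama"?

gerbuka and sigaf both have last vowel 'a' yet inflect differently (gerbukoth, sigafak), so the last vowel is not what conditions the rule; whether the stem ends in a vowel or a consonant is.
"nedama" ends in a vowel. The stems ending in a vowel (gerbuka → gerbukoth, pogteme → pogtemoth, mowgo → mowgoth) drop the final letter and add -oth.
So nedama → nedamoth.

nedamoth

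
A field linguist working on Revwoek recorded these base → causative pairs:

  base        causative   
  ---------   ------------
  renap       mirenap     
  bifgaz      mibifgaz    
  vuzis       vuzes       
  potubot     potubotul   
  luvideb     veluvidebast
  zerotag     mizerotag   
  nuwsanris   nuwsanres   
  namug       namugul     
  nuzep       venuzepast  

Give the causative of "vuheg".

vevuhegast

namug and zerotag both end in -g yet inflect differently (namugul, mizerotag), so the final letter is not what conditions the rule; the last vowel is.
"vuheg" has last vowel 'e'. The stems whose last vowel is 'e' (luvideb → veluvidebast, nuzep → venuzepast) add ve- … -ast around the stem.
The other patterns: stems whose last vowel is 'o' or 'u' add -ul; stems whose last vowel is 'a' add the prefix mi-; stems whose last vowel is 'i' change the last vowel to 'e'.
So vuheg → vevuhegast.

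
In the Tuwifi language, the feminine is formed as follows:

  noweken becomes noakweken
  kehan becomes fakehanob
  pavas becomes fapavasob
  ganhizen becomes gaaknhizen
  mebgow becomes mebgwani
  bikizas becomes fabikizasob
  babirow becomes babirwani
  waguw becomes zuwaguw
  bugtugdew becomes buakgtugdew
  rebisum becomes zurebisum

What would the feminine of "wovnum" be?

waguw and bugtugdew both end in -w yet inflect differently (zuwaguw, buakgtugdew), so the final letter is not what conditions the rule; the last vowel is.
"wovnum" has last vowel 'u'. The stems whose last vowel is 'u' (rebisum → zurebisum, waguw → zuwaguw) add the prefix zu-.
So wovnum → zuwovnum.

zuwovnum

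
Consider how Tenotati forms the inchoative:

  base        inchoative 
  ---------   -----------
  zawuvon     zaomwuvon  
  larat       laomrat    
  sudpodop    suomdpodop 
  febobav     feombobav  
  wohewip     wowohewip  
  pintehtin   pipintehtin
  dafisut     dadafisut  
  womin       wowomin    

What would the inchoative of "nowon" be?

noomwon

sudpodop and wohewip both end in -p yet inflect differently (suomdpodop, wowohewip), so the final letter is not what conditions the rule; the last vowel is.
"nowon" has last vowel 'o'. The stems whose last vowel is 'o' (zawuvon → zaomwuvon, sudpodop → suomdpodop) insert -om- after the first vowel.
The other pattern: stems whose last vowel is 'i' or 'u' repeat the first consonant+vowel as a prefix.
So nowon → noomwon.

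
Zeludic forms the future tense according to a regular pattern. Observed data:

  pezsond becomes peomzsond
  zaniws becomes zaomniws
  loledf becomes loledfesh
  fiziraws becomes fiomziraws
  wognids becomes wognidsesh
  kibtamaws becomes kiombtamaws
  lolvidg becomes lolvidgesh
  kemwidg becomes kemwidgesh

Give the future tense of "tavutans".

"tavutans" has second-to-last letter 'n'. The one such stem in the data (pezsond → peomzsond) inserts -om- after the first vowel (as do fiziraws, zaniws), so the same rule applies.
So tavutans → taomvutans.

taomvutans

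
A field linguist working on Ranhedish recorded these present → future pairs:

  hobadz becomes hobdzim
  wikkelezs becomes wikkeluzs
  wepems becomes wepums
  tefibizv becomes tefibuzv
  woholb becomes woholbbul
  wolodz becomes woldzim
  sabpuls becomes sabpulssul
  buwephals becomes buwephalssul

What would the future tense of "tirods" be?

sabpuls and wikkelezs both end in -s yet inflect differently (sabpulssul, wikkeluzs), so the final letter is not what conditions the rule; the second-to-last letter is.
"tirods" has second-to-last letter 'd'. The stems whose second-to-last letter is 'd' (wolodz → woldzim, hobadz → hobdzim) delete the last vowel and add -im.
The other patterns: stems whose second-to-last letter is 'l' double the final consonant and add -ul; stems whose second-to-last letter is 'm' or 'z' change the last vowel to 'u'.
So tirods → tirdsim.

tirdsim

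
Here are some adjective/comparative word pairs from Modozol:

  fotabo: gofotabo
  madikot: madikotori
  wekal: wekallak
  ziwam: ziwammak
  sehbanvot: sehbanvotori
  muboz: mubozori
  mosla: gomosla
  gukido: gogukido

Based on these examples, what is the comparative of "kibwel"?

kibwellak

sehbanvot and gukido both have last vowel 'o' yet inflect differently (sehbanvotori, gogukido), so the last vowel is not what conditions the rule; the final letter is.
"kibwel" ends in -l. The one such stem in the data (wekal → wekallak) doubles the final consonant and adds -ak (as does ziwam), so the same rule applies.
So kibwel → kibwellak.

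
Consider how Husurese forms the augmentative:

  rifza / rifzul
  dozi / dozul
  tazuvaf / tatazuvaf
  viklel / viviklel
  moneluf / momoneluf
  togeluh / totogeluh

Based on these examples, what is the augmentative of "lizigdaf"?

lilizigdaf

rifza and tazuvaf both have last vowel 'a' yet inflect differently (rifzul, tatazuvaf), so the last vowel is not what conditions the rule; whether the stem ends in a vowel or a consonant is.
"lizigdaf" ends in a consonant. The stems ending in a consonant (tazuvaf → tatazuvaf, viklel → viviklel, moneluf → momoneluf) repeat the first consonant+vowel as a prefix.
The other pattern: stems ending in a vowel drop the final letter and add -ul.
So lizigdaf → lilizigdaf.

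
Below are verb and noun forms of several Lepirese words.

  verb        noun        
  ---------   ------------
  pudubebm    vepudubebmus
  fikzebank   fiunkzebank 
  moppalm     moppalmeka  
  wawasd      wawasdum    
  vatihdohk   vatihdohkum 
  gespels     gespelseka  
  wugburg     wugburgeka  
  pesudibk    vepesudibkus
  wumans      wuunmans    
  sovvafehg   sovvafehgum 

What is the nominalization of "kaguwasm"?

vatihdohk and pesudibk both end in -k yet inflect differently (vatihdohkum, vepesudibkus), so the final letter is not what conditions the rule; the second-to-last letter is.
"kaguwasm" has second-to-last letter 's'. The one such stem in the data (wawasd → wawasdum) adds -um, so the same rule applies.
The other patterns: stems whose second-to-last letter is 'b' add ve- … -us around the stem; stems whose second-to-last letter is 'n' insert -un- after the first vowel; stems whose second-to-last letter is 'l' or 'r' add -eka.
So kaguwasm → kaguwasmum.

kaguwasmum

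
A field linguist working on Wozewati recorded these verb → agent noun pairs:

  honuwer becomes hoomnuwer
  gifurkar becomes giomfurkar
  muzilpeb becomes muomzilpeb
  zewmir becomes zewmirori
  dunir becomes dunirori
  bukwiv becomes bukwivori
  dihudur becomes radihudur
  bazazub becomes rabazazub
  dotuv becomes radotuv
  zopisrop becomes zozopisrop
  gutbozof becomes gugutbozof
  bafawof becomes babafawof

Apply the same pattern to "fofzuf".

rafofzuf

honuwer and zewmir both end in -r yet inflect differently (hoomnuwer, zewmirori), so the final letter is not what conditions the rule; the last vowel is.
"fofzuf" has last vowel 'u'. The stems whose last vowel is 'u' (dihudur → radihudur, bazazub → rabazazub, dotuv → radotuv) add the prefix ra-.
So fofzuf → rafofzuf.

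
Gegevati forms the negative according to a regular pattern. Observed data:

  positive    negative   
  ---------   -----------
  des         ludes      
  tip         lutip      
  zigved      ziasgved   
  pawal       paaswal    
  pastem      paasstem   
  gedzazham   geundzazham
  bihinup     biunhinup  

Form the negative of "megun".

measgun

pastem and gedzazham both end in -m yet inflect differently (paasstem, geundzazham), so the final letter is not what conditions the rule; the number of vowels is.
"megun" has 2 vowels. The stems with 2 vowels (zigved → ziasgved, pawal → paaswal, pastem → paasstem) insert -as- after the first vowel.
So megun → measgun.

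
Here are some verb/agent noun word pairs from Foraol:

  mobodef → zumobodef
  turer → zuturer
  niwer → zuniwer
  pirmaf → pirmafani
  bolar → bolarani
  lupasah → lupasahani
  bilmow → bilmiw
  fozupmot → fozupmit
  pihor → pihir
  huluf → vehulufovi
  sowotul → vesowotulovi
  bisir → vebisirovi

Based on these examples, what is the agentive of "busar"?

"busar" has last vowel 'a'. The stems whose last vowel is 'a' (pirmaf → pirmafani, bolar → bolarani, lupasah → lupasahani) add -ani.
So busar → busarani.

busarani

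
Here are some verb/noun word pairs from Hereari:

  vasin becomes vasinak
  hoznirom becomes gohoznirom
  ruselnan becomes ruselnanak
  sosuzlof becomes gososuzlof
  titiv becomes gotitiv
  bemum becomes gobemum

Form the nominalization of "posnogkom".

vasin and titiv both have last vowel 'i' yet inflect differently (vasinak, gotitiv), so the last vowel is not what conditions the rule; the final letter is.
"posnogkom" ends in -m. The stems ending in -m (hoznirom → gohoznirom, bemum → gobemum) add the prefix go-.
The other pattern: stems ending in -n add -ak.
So posnogkom → goposnogkom.

goposnogkom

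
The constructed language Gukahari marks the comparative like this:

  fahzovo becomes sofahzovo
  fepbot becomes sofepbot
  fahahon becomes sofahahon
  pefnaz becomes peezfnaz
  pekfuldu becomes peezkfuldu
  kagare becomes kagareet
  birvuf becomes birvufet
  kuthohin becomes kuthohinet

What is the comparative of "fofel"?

sofofel

"fofel" begins with f-. The stems beginning with f- (fahzovo → sofahzovo, fepbot → sofepbot, fahahon → sofahahon) add the prefix so-.
The other patterns: stems beginning with p- insert -ez- after the first vowel; stems beginning with b- or k- add -et.
So fofel → sofofel.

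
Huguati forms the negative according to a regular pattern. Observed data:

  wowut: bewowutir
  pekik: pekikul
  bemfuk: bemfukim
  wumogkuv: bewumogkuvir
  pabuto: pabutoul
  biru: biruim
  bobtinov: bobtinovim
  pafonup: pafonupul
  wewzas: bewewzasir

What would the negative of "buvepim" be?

pekik and bemfuk both end in -k yet inflect differently (pekikul, bemfukim), so the final letter is not what conditions the rule; the first letter is.
"buvepim" begins with b-. The stems beginning with b- (bemfuk → bemfukim, biru → biruim, bobtinov → bobtinovim) add -im.
So buvepim → buvepimim.

buvepimim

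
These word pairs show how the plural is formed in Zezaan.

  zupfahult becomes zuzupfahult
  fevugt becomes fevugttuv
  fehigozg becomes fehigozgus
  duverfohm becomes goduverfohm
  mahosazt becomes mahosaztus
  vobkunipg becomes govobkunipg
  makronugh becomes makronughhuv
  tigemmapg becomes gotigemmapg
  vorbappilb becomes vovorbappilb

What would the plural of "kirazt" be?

kiraztus

mahosazt and fevugt both end in -t yet inflect differently (mahosaztus, fevugttuv), so the final letter is not what conditions the rule; the second-to-last letter is.
"kirazt" has second-to-last letter 'z'. The stems whose second-to-last letter is 'z' (mahosazt → mahosaztus, fehigozg → fehigozgus) add -us.
So kirazt → kiraztus.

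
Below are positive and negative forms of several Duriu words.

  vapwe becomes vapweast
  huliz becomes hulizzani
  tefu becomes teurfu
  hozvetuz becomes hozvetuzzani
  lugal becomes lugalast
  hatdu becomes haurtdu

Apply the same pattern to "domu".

dourmu

hozvetuz and tefu both have last vowel 'u' yet inflect differently (hozvetuzzani, teurfu), so the last vowel is not what conditions the rule; the final letter is.
"domu" ends in -u. The stems ending in -u (tefu → teurfu, hatdu → haurtdu) insert -ur- after the first vowel.
The other patterns: stems ending in -z double the final consonant and add -ani; stems ending in -e or -l add -ast.
So domu → dourmu.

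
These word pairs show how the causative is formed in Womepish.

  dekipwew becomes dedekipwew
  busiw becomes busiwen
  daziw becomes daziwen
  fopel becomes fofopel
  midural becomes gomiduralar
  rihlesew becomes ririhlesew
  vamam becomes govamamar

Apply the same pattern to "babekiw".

babekiwen

"babekiw" has last vowel 'i'. The stems whose last vowel is 'i' (busiw → busiwen, daziw → daziwen) add -en.
So babekiw → babekiwen.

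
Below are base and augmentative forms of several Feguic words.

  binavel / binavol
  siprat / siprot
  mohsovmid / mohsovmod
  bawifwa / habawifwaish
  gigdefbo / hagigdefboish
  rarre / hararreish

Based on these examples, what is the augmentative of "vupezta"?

"vupezta" ends in a vowel. The stems ending in a vowel (bawifwa → habawifwaish, gigdefbo → hagigdefboish, rarre → hararreish) add ha- … -ish around the stem.
The other pattern: stems ending in a consonant change the last vowel to 'o'.
So vupezta → havupeztaish.

havupeztaish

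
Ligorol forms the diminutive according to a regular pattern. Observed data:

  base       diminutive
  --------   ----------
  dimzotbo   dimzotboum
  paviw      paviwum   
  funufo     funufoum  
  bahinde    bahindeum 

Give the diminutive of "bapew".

Every pair shown (dimzotbo → dimzotboum, paviw → paviwum, funufo → funufoum, …) follows the same rule: add -um.
So bapew → bapewum.

bapewum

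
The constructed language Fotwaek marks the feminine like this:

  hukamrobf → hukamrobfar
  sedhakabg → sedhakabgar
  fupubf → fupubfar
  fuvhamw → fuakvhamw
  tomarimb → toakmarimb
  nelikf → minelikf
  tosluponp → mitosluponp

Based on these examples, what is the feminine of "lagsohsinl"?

hukamrobf and nelikf both end in -f yet inflect differently (hukamrobfar, minelikf), so the final letter is not what conditions the rule; the second-to-last letter is.
"lagsohsinl" has second-to-last letter 'n'. The one such stem in the data (tosluponp → mitosluponp) adds the prefix mi-, so the same rule applies.
The other patterns: stems whose second-to-last letter is 'b' add -ar; stems whose second-to-last letter is 'm' insert -ak- after the first vowel.
So lagsohsinl → milagsohsinl.

milagsohsinl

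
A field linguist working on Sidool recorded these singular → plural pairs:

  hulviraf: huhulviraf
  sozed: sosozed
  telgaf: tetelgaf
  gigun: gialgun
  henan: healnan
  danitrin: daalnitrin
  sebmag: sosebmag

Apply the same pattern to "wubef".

henan and telgaf both have last vowel 'a' yet inflect differently (healnan, tetelgaf), so the last vowel is not what conditions the rule; the final letter is.
"wubef" ends in -f. The stems ending in -f (telgaf → tetelgaf, hulviraf → huhulviraf) repeat the first consonant+vowel as a prefix.
So wubef → wuwubef.

wuwubef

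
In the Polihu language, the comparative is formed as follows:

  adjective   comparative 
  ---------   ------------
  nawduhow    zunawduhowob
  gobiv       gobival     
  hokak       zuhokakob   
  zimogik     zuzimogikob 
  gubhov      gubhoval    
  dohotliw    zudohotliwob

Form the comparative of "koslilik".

zukoslilikob

gobiv and zimogik both have last vowel 'i' yet inflect differently (gobival, zuzimogikob), so the last vowel is not what conditions the rule; the final letter is.
"koslilik" ends in -k. The stems ending in -k (zimogik → zuzimogikob, hokak → zuhokakob) add zu- … -ob around the stem.
The other pattern: stems ending in -v add -al.
So koslilik → zukoslilikob.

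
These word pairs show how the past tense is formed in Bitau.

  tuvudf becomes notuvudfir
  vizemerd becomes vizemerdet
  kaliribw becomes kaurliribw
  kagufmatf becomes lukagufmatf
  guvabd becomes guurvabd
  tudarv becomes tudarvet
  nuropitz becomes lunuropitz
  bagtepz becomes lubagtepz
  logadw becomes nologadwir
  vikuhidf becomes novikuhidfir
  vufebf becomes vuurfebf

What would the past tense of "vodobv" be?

vourdobv

vizemerd and guvabd both end in -d yet inflect differently (vizemerdet, guurvabd), so the final letter is not what conditions the rule; the second-to-last letter is.
"vodobv" has second-to-last letter 'b'. The stems whose second-to-last letter is 'b' (guvabd → guurvabd, vufebf → vuurfebf, kaliribw → kaurliribw) insert -ur- after the first vowel.
The other patterns: stems whose second-to-last letter is 'd' add no- … -ir around the stem; stems whose second-to-last letter is 'r' add -et; stems whose second-to-last letter is 'p' or 't' add the prefix lu-.
So vodobv → vourdobv.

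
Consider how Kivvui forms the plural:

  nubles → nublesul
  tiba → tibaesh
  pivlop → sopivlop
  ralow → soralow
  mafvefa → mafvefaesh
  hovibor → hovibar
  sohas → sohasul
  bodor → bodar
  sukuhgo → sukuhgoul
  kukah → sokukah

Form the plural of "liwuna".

liwunaesh

mafvefa and sohas both have last vowel 'a' yet inflect differently (mafvefaesh, sohasul), so the last vowel is not what conditions the rule; the final letter is.
"liwuna" ends in -a. The stems ending in -a (mafvefa → mafvefaesh, tiba → tibaesh) add -esh.
The other patterns: stems ending in -r change the last vowel to 'a'; stems ending in -o or -s add -ul; stems ending in -h, -p or -w add the prefix so-.
So liwuna → liwunaesh.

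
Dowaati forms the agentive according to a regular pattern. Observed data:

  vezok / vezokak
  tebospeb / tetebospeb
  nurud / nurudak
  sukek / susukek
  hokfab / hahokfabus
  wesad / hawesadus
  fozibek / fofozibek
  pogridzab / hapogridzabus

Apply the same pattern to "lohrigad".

halohrigadus

pogridzab and tebospeb both end in -b yet inflect differently (hapogridzabus, tetebospeb), so the final letter is not what conditions the rule; the last vowel is.
"lohrigad" has last vowel 'a'. The stems whose last vowel is 'a' (pogridzab → hapogridzabus, hokfab → hahokfabus, wesad → hawesadus) add ha- … -us around the stem.
The other patterns: stems whose last vowel is 'e' repeat the first consonant+vowel as a prefix; stems whose last vowel is 'o' or 'u' add -ak.
So lohrigad → halohrigadus.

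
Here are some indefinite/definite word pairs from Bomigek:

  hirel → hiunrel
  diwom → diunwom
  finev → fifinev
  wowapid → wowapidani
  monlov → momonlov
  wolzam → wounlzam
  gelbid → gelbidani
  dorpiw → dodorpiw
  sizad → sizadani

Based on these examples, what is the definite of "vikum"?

gelbid and dorpiw both have last vowel 'i' yet inflect differently (gelbidani, dodorpiw), so the last vowel is not what conditions the rule; the final letter is.
"vikum" ends in -m. The stems ending in -m (wolzam → wounlzam, diwom → diunwom) insert -un- after the first vowel.
The other patterns: stems ending in -d add -ani; stems ending in -v or -w repeat the first consonant+vowel as a prefix.
So vikum → viunkum.

viunkum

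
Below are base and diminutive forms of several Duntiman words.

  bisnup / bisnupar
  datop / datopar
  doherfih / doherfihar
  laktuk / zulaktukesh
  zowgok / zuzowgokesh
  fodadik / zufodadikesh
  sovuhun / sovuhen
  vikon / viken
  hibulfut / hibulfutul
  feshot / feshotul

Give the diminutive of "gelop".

gelopar

bisnup and laktuk both have last vowel 'u' yet inflect differently (bisnupar, zulaktukesh), so the last vowel is not what conditions the rule; the final letter is.
"gelop" ends in -p. The stems ending in -p (bisnup → bisnupar, datop → datopar) add -ar.
The other patterns: stems ending in -k add zu- … -esh around the stem; stems ending in -n change the last vowel to 'e'; stems ending in -t add -ul.
So gelop → gelopar.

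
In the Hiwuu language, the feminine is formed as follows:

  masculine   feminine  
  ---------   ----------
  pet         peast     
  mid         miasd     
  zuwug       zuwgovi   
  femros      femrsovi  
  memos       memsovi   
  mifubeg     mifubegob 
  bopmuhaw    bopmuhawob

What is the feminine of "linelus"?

linelusob

zuwug and mifubeg both end in -g yet inflect differently (zuwgovi, mifubegob), so the final letter is not what conditions the rule; the number of vowels is.
"linelus" has 3 vowels. The stems with 3 vowels (mifubeg → mifubegob, bopmuhaw → bopmuhawob) add -ob.
The other patterns: stems with 1 vowel insert -as- after the first vowel; stems with 2 vowels delete the last vowel and add -ovi.
So linelus → linelusob.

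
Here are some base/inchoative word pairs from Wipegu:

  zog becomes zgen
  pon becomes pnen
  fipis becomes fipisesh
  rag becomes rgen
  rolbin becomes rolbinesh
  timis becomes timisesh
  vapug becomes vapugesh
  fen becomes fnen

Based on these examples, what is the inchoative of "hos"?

rag and vapug both end in -g yet inflect differently (rgen, vapugesh), so the final letter is not what conditions the rule; the number of vowels is.
"hos" has 1 vowel. The stems with 1 vowel (rag → rgen, zog → zgen, fen → fnen) delete the last vowel and add -en.
So hos → hsen.

hsen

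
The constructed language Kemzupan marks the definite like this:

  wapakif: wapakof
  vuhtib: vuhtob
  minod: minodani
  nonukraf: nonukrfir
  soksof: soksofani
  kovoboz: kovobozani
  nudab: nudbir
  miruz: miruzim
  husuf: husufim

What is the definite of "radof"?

radofani

kovoboz and miruz both end in -z yet inflect differently (kovobozani, miruzim), so the final letter is not what conditions the rule; the last vowel is.
"radof" has last vowel 'o'. The stems whose last vowel is 'o' (soksof → soksofani, minod → minodani, kovoboz → kovobozani) add -ani.
So radof → radofani.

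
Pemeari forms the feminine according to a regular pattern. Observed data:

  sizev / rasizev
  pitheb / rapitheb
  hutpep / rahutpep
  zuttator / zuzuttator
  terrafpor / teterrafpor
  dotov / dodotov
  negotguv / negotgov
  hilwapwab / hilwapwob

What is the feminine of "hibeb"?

sizev and dotov both end in -v yet inflect differently (rasizev, dodotov), so the final letter is not what conditions the rule; the last vowel is.
"hibeb" has last vowel 'e'. The stems whose last vowel is 'e' (sizev → rasizev, pitheb → rapitheb, hutpep → rahutpep) add the prefix ra-.
The other patterns: stems whose last vowel is 'o' repeat the first consonant+vowel as a prefix; stems whose last vowel is 'a' or 'u' change the last vowel to 'o'.
So hibeb → rahibeb.

rahibeb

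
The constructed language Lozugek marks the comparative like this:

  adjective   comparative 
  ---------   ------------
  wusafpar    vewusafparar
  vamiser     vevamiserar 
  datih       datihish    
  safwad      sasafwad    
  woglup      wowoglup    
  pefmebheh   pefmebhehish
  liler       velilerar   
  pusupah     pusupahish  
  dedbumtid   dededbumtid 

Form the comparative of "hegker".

wusafpar and pusupah both have last vowel 'a' yet inflect differently (vewusafparar, pusupahish), so the last vowel is not what conditions the rule; the final letter is.
"hegker" ends in -r. The stems ending in -r (liler → velilerar, vamiser → vevamiserar, wusafpar → vewusafparar) add ve- … -ar around the stem.
The other patterns: stems ending in -h add -ish; stems ending in -d or -p repeat the first consonant+vowel as a prefix.
So hegker → vehegkerar.

vehegkerar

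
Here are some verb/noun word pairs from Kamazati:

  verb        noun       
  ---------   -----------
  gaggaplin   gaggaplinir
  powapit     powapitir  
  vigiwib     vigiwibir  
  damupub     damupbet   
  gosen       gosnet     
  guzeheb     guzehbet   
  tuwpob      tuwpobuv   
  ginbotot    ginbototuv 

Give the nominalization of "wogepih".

wogepihir

vigiwib and damupub both end in -b yet inflect differently (vigiwibir, damupbet), so the final letter is not what conditions the rule; the last vowel is.
"wogepih" has last vowel 'i'. The stems whose last vowel is 'i' (gaggaplin → gaggaplinir, powapit → powapitir, vigiwib → vigiwibir) add -ir.
So wogepih → wogepihir.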